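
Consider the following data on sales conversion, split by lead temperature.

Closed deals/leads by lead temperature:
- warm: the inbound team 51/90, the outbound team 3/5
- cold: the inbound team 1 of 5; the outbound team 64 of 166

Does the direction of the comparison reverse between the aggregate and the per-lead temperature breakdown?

Yes

Warm: the inbound team 51/90 = 56.7%, the outbound team 3/5 = 60.0% → the outbound team
Cold: the inbound team 1/5 = 20.0%, the outbound team 64/166 = 38.6% → the outbound team
Overall: the inbound team 52/95 = 54.7%, the outbound team 67/171 = 39.2% → the inbound team
The outbound team wins each lead group but the inbound team wins overall — the comparison reverses. The outbound team's leads skew toward cold, which has a lower base rate.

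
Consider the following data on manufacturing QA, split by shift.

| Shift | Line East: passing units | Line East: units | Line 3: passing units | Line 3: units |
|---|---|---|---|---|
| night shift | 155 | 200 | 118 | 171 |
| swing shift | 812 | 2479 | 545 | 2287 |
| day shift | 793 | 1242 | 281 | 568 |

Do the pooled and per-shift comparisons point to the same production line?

Night shift: Line East 155/200 = 77.5%, Line 3 118/171 = 69.0% → Line East
Swing shift: Line East 812/2479 = 32.8%, Line 3 545/2287 = 23.8% → Line East
Day shift: Line East 793/1242 = 63.8%, Line 3 281/568 = 49.5% → Line East
Overall: Line East 1760/3921 = 44.9%, Line 3 944/3026 = 31.2% → Line East
Line East wins overall and in every shift group — no reversal.

Yes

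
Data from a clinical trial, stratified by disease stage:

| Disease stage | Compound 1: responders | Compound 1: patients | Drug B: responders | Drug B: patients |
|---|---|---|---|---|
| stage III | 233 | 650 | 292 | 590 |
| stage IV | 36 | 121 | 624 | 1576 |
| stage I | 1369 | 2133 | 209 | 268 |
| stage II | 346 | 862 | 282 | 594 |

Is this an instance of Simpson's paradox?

Yes

Stage III: Compound 1 233/650 = 35.8%, Drug B 292/590 = 49.5% → Drug B
Stage IV: Compound 1 36/121 = 29.8%, Drug B 624/1576 = 39.6% → Drug B
Stage I: Compound 1 1369/2133 = 64.2%, Drug B 209/268 = 78.0% → Drug B
Stage II: Compound 1 346/862 = 40.1%, Drug B 282/594 = 47.5% → Drug B
Overall: Compound 1 1984/3766 = 52.7%, Drug B 1407/3028 = 46.5% → Compound 1
Drug B wins each disease group but Compound 1 wins overall — the comparison reverses. Drug B's patients skew toward stage IV, which has a lower base rate.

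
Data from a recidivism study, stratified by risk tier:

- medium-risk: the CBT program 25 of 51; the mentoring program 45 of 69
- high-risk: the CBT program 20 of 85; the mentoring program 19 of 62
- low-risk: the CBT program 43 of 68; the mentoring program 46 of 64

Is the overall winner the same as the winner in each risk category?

Medium-risk: the CBT program 25/51 = 49.0%, the mentoring program 45/69 = 65.2% → the mentoring program
High-risk: the CBT program 20/85 = 23.5%, the mentoring program 19/62 = 30.6% → the mentoring program
Low-risk: the CBT program 43/68 = 63.2%, the mentoring program 46/64 = 71.9% → the mentoring program
Overall: the CBT program 88/204 = 43.1%, the mentoring program 110/195 = 56.4% → the mentoring program
The mentoring program wins overall and in every risk group — no reversal.

Yes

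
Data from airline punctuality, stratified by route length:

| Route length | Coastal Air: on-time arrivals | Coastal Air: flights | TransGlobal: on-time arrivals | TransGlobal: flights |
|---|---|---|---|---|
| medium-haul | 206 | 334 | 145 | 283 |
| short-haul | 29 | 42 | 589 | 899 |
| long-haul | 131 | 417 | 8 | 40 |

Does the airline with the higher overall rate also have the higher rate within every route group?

No

Medium-haul: Coastal Air 206/334 = 61.7%, TransGlobal 145/283 = 51.2% → Coastal Air
Short-haul: Coastal Air 29/42 = 69.0%, TransGlobal 589/899 = 65.5% → Coastal Air
Long-haul: Coastal Air 131/417 = 31.4%, TransGlobal 8/40 = 20.0% → Coastal Air
Overall: Coastal Air 366/793 = 46.2%, TransGlobal 742/1222 = 60.7% → TransGlobal
Coastal Air wins each route group but TransGlobal wins overall — the comparison reverses. Coastal Air's flights skew toward long-haul, which has a lower base rate.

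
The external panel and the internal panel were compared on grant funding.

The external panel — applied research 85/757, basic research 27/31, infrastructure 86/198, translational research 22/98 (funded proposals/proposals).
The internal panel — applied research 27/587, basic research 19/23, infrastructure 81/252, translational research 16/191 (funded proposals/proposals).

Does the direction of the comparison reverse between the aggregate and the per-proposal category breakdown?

No

Applied research: the external panel 85/757 = 11.2%, the internal panel 27/587 = 4.6% → the external panel
Basic research: the external panel 27/31 = 87.1%, the internal panel 19/23 = 82.6% → the external panel
Infrastructure: the external panel 86/198 = 43.4%, the internal panel 81/252 = 32.1% → the external panel
Translational research: the external panel 22/98 = 22.4%, the internal panel 16/191 = 8.4% → the external panel
Overall: the external panel 220/1084 = 20.3%, the internal panel 143/1053 = 13.6% → the external panel
The external panel wins overall and in every proposal group — no reversal.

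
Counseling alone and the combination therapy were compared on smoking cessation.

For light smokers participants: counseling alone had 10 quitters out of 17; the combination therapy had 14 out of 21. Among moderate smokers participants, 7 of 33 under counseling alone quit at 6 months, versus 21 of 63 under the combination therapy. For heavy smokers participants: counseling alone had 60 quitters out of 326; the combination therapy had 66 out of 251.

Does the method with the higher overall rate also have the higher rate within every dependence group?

Yes

Light smokers: counseling alone 10/17 = 58.8%, the combination therapy 14/21 = 66.7% → the combination therapy
Moderate smokers: counseling alone 7/33 = 21.2%, the combination therapy 21/63 = 33.3% → the combination therapy
Heavy smokers: counseling alone 60/326 = 18.4%, the combination therapy 66/251 = 26.3% → the combination therapy
Overall: counseling alone 77/376 = 20.5%, the combination therapy 101/335 = 30.1% → the combination therapy
The combination therapy wins overall and in every dependence group — no reversal.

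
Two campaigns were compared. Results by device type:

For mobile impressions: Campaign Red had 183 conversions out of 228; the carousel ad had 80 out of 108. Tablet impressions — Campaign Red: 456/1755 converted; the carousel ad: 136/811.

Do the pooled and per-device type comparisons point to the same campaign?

Yes

Mobile: Campaign Red 183/228 = 80.3%, the carousel ad 80/108 = 74.1% → Campaign Red
Tablet: Campaign Red 456/1755 = 26.0%, the carousel ad 136/811 = 16.8% → Campaign Red
Overall: Campaign Red 639/1983 = 32.2%, the carousel ad 216/919 = 23.5% → Campaign Red
Campaign Red wins overall and in every device group — no reversal.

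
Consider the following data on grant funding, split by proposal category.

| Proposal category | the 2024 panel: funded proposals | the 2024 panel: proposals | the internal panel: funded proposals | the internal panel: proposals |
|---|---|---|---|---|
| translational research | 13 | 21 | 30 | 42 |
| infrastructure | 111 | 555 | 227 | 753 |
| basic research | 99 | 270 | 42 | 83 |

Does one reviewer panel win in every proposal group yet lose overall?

Translational research: the 2024 panel 13/21 = 61.9%, the internal panel 30/42 = 71.4% → the internal panel
Infrastructure: the 2024 panel 111/555 = 20.0%, the internal panel 227/753 = 30.1% → the internal panel
Basic research: the 2024 panel 99/270 = 36.7%, the internal panel 42/83 = 50.6% → the internal panel
Overall: the 2024 panel 223/846 = 26.4%, the internal panel 299/878 = 34.1% → the internal panel
The internal panel wins overall and in every proposal group — no reversal.

No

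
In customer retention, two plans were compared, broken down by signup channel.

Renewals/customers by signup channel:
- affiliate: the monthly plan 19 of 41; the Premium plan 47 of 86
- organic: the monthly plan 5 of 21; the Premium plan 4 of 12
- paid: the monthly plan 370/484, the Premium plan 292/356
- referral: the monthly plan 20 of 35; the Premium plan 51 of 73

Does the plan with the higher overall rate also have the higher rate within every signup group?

Yes

Affiliate: the monthly plan 19/41 = 46.3%, the Premium plan 47/86 = 54.7% → the Premium plan
Organic: the monthly plan 5/21 = 23.8%, the Premium plan 4/12 = 33.3% → the Premium plan
Paid: the monthly plan 370/484 = 76.4%, the Premium plan 292/356 = 82.0% → the Premium plan
Referral: the monthly plan 20/35 = 57.1%, the Premium plan 51/73 = 69.9% → the Premium plan
Overall: the monthly plan 414/581 = 71.3%, the Premium plan 394/527 = 74.8% → the Premium plan
The Premium plan wins overall and in every signup group — no reversal.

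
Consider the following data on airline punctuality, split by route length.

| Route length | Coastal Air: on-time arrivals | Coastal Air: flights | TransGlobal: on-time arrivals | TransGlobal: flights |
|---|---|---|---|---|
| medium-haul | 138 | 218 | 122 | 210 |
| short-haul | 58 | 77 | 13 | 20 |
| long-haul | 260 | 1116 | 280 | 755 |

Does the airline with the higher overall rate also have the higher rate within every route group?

Medium-haul: Coastal Air 138/218 = 63.3%, TransGlobal 122/210 = 58.1% → Coastal Air
Short-haul: Coastal Air 58/77 = 75.3%, TransGlobal 13/20 = 65.0% → Coastal Air
Long-haul: Coastal Air 260/1116 = 23.3%, TransGlobal 280/755 = 37.1% → TransGlobal
Overall: Coastal Air 456/1411 = 32.3%, TransGlobal 415/985 = 42.1% → TransGlobal
Neither sweeps: Coastal Air wins 2 of 3 groups, TransGlobal wins 1. TransGlobal wins overall but not every group — no Simpson reversal.

No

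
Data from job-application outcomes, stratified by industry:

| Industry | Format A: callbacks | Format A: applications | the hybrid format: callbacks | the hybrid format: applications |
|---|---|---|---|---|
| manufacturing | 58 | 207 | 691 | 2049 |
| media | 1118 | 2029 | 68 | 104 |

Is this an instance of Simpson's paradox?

Yes

Manufacturing: Format A 58/207 = 28.0%, the hybrid format 691/2049 = 33.7% → the hybrid format
Media: Format A 1118/2029 = 55.1%, the hybrid format 68/104 = 65.4% → the hybrid format
Overall: Format A 1176/2236 = 52.6%, the hybrid format 759/2153 = 35.3% → Format A
The hybrid format wins each industry group but Format A wins overall — the comparison reverses. The hybrid format's applications skew toward manufacturing, which has a lower base rate.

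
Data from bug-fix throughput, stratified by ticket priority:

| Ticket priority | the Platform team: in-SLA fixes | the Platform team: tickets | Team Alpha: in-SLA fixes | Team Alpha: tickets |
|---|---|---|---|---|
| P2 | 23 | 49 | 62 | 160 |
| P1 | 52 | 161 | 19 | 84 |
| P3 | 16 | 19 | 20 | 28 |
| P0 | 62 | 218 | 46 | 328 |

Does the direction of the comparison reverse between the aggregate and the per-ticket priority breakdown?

No

P2: the Platform team 23/49 = 46.9%, Team Alpha 62/160 = 38.8% → the Platform team
P1: the Platform team 52/161 = 32.3%, Team Alpha 19/84 = 22.6% → the Platform team
P3: the Platform team 16/19 = 84.2%, Team Alpha 20/28 = 71.4% → the Platform team
P0: the Platform team 62/218 = 28.4%, Team Alpha 46/328 = 14.0% → the Platform team
Overall: the Platform team 153/447 = 34.2%, Team Alpha 147/600 = 24.5% → the Platform team
The Platform team wins overall and in every ticket group — no reversal.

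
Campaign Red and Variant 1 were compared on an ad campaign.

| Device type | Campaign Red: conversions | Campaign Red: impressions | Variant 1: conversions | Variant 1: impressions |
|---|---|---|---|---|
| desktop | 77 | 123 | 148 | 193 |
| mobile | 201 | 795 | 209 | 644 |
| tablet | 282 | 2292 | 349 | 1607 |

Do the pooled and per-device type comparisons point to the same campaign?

Yes

Desktop: Campaign Red 77/123 = 62.6%, Variant 1 148/193 = 76.7% → Variant 1
Mobile: Campaign Red 201/795 = 25.3%, Variant 1 209/644 = 32.5% → Variant 1
Tablet: Campaign Red 282/2292 = 12.3%, Variant 1 349/1607 = 21.7% → Variant 1
Overall: Campaign Red 560/3210 = 17.4%, Variant 1 706/2444 = 28.9% → Variant 1
Variant 1 wins overall and in every device group — no reversal.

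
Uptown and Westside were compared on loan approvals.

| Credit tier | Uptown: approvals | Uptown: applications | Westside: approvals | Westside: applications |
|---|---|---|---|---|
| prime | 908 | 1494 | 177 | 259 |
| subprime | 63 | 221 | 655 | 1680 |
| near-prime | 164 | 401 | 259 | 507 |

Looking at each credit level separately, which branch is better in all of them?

Prime: Uptown 908/1494 = 60.8%, Westside 177/259 = 68.3% → Westside
Subprime: Uptown 63/221 = 28.5%, Westside 655/1680 = 39.0% → Westside
Near-prime: Uptown 164/401 = 40.9%, Westside 259/507 = 51.1% → Westside
Westside has the higher rate in all 3 groups.

Westside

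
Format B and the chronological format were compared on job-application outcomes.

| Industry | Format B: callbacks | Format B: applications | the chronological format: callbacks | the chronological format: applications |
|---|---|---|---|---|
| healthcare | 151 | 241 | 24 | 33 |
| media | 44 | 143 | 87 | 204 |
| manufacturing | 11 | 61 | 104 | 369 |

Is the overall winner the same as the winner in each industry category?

Healthcare: Format B 151/241 = 62.7%, the chronological format 24/33 = 72.7% → the chronological format
Media: Format B 44/143 = 30.8%, the chronological format 87/204 = 42.6% → the chronological format
Manufacturing: Format B 11/61 = 18.0%, the chronological format 104/369 = 28.2% → the chronological format
Overall: Format B 206/445 = 46.3%, the chronological format 215/606 = 35.5% → Format B
The chronological format wins each industry group but Format B wins overall — the comparison reverses. The chronological format's applications skew toward manufacturing, which has a lower base rate.

No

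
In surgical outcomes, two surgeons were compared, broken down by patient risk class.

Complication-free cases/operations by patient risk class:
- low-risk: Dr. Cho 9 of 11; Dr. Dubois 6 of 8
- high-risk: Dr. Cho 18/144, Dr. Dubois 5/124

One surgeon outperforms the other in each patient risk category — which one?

Dr. Cho

Low-risk: Dr. Cho 9/11 = 81.8%, Dr. Dubois 6/8 = 75.0% → Dr. Cho
High-risk: Dr. Cho 18/144 = 12.5%, Dr. Dubois 5/124 = 4.0% → Dr. Cho
Dr. Cho has the higher rate in both groups.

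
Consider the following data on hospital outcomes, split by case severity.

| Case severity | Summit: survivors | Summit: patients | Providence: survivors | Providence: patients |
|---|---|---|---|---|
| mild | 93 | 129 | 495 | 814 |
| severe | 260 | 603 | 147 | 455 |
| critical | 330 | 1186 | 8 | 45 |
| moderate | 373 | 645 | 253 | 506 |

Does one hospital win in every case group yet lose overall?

Yes

Mild: Summit 93/129 = 72.1%, Providence 495/814 = 60.8% → Summit
Severe: Summit 260/603 = 43.1%, Providence 147/455 = 32.3% → Summit
Critical: Summit 330/1186 = 27.8%, Providence 8/45 = 17.8% → Summit
Moderate: Summit 373/645 = 57.8%, Providence 253/506 = 50.0% → Summit
Overall: Summit 1056/2563 = 41.2%, Providence 903/1820 = 49.6% → Providence
Summit wins each case group but Providence wins overall — the comparison reverses. Summit's patients skew toward critical, which has a lower base rate.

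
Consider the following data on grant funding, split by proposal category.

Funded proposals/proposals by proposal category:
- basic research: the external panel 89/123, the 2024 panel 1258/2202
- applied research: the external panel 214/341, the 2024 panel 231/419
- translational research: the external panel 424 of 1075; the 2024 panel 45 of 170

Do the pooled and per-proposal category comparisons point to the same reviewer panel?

No

Basic research: the external panel 89/123 = 72.4%, the 2024 panel 1258/2202 = 57.1% → the external panel
Applied research: the external panel 214/341 = 62.8%, the 2024 panel 231/419 = 55.1% → the external panel
Translational research: the external panel 424/1075 = 39.4%, the 2024 panel 45/170 = 26.5% → the external panel
Overall: the external panel 727/1539 = 47.2%, the 2024 panel 1534/2791 = 55.0% → the 2024 panel
The external panel wins each proposal group but the 2024 panel wins overall — the comparison reverses. The external panel's proposals skew toward translational research, which has a lower base rate.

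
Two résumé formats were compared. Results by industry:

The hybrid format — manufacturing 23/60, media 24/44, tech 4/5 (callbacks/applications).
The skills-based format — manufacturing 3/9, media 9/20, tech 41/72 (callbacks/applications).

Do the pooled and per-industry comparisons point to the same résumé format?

Manufacturing: the hybrid format 23/60 = 38.3%, the skills-based format 3/9 = 33.3% → the hybrid format
Media: the hybrid format 24/44 = 54.5%, the skills-based format 9/20 = 45.0% → the hybrid format
Tech: the hybrid format 4/5 = 80.0%, the skills-based format 41/72 = 56.9% → the hybrid format
Overall: the hybrid format 51/109 = 46.8%, the skills-based format 53/101 = 52.5% → the skills-based format
The hybrid format wins each industry group but the skills-based format wins overall — the comparison reverses. The hybrid format's applications skew toward manufacturing, which has a lower base rate.

No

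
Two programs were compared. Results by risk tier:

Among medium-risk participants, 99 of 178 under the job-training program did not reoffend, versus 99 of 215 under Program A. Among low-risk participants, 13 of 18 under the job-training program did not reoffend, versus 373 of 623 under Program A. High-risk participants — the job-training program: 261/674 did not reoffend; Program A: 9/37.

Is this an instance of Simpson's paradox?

Medium-risk: the job-training program 99/178 = 55.6%, Program A 99/215 = 46.0% → the job-training program
Low-risk: the job-training program 13/18 = 72.2%, Program A 373/623 = 59.9% → the job-training program
High-risk: the job-training program 261/674 = 38.7%, Program A 9/37 = 24.3% → the job-training program
Overall: the job-training program 373/870 = 42.9%, Program A 481/875 = 55.0% → Program A
The job-training program wins each risk group but Program A wins overall — the comparison reverses. The job-training program's participants skew toward high-risk, which has a lower base rate.

Yes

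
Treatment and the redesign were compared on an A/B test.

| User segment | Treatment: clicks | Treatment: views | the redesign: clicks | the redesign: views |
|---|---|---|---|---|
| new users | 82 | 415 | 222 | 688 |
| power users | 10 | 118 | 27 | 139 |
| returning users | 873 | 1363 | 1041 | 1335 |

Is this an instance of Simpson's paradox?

New users: Treatment 82/415 = 19.8%, the redesign 222/688 = 32.3% → the redesign
Power users: Treatment 10/118 = 8.5%, the redesign 27/139 = 19.4% → the redesign
Returning users: Treatment 873/1363 = 64.0%, the redesign 1041/1335 = 78.0% → the redesign
Overall: Treatment 965/1896 = 50.9%, the redesign 1290/2162 = 59.7% → the redesign
The redesign wins overall and in every user group — no reversal.

No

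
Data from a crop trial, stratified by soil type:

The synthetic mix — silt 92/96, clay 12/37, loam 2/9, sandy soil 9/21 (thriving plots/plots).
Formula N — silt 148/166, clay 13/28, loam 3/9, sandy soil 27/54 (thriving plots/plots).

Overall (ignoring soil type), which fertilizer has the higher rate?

Formula N

Silt: the synthetic mix 92/96 = 95.8%, Formula N 148/166 = 89.2% → the synthetic mix
Clay: the synthetic mix 12/37 = 32.4%, Formula N 13/28 = 46.4% → Formula N
Loam: the synthetic mix 2/9 = 22.2%, Formula N 3/9 = 33.3% → Formula N
Sandy soil: the synthetic mix 9/21 = 42.9%, Formula N 27/54 = 50.0% → Formula N
Overall: the synthetic mix 115/163 = 70.6%, Formula N 191/257 = 74.3% → Formula N
(Neither sweeps every soil group, but Formula N has the higher pooled rate.)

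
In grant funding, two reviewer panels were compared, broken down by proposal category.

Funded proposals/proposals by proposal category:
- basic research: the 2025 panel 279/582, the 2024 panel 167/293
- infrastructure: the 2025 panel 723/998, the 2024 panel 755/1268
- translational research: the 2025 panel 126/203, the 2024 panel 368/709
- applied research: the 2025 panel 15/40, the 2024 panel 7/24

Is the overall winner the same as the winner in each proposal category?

Basic research: the 2025 panel 279/582 = 47.9%, the 2024 panel 167/293 = 57.0% → the 2024 panel
Infrastructure: the 2025 panel 723/998 = 72.4%, the 2024 panel 755/1268 = 59.5% → the 2025 panel
Translational research: the 2025 panel 126/203 = 62.1%, the 2024 panel 368/709 = 51.9% → the 2025 panel
Applied research: the 2025 panel 15/40 = 37.5%, the 2024 panel 7/24 = 29.2% → the 2025 panel
Overall: the 2025 panel 1143/1823 = 62.7%, the 2024 panel 1297/2294 = 56.5% → the 2025 panel
Neither sweeps: the 2025 panel wins 3 of 4 groups, the 2024 panel wins 1. The 2025 panel wins overall but not every group — no Simpson reversal.

No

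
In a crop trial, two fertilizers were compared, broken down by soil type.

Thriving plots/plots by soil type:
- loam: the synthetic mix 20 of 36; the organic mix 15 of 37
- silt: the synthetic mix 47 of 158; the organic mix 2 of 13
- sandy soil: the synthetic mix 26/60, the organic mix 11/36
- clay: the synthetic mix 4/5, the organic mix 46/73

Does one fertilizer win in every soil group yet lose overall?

Loam: the synthetic mix 20/36 = 55.6%, the organic mix 15/37 = 40.5% → the synthetic mix
Silt: the synthetic mix 47/158 = 29.7%, the organic mix 2/13 = 15.4% → the synthetic mix
Sandy soil: the synthetic mix 26/60 = 43.3%, the organic mix 11/36 = 30.6% → the synthetic mix
Clay: the synthetic mix 4/5 = 80.0%, the organic mix 46/73 = 63.0% → the synthetic mix
Overall: the synthetic mix 97/259 = 37.5%, the organic mix 74/159 = 46.5% → the organic mix
The synthetic mix wins each soil group but the organic mix wins overall — the comparison reverses. The synthetic mix's plots skew toward silt, which has a lower base rate.

Yes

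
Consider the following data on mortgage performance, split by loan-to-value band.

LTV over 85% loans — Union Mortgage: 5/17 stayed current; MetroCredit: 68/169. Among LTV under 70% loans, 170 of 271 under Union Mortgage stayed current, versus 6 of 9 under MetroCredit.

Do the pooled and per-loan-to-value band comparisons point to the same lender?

No

LTV over 85%: Union Mortgage 5/17 = 29.4%, MetroCredit 68/169 = 40.2% → MetroCredit
LTV under 70%: Union Mortgage 170/271 = 62.7%, MetroCredit 6/9 = 66.7% → MetroCredit
Overall: Union Mortgage 175/288 = 60.8%, MetroCredit 74/178 = 41.6% → Union Mortgage
MetroCredit wins each loan-to-value group but Union Mortgage wins overall — the comparison reverses. MetroCredit's loans skew toward LTV over 85%, which has a lower base rate.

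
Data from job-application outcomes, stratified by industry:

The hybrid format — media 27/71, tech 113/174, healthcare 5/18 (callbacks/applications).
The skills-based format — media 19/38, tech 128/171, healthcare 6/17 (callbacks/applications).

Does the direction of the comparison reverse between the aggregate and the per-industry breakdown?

No

Media: the hybrid format 27/71 = 38.0%, the skills-based format 19/38 = 50.0% → the skills-based format
Tech: the hybrid format 113/174 = 64.9%, the skills-based format 128/171 = 74.9% → the skills-based format
Healthcare: the hybrid format 5/18 = 27.8%, the skills-based format 6/17 = 35.3% → the skills-based format
Overall: the hybrid format 145/263 = 55.1%, the skills-based format 153/226 = 67.7% → the skills-based format
The skills-based format wins overall and in every industry group — no reversal.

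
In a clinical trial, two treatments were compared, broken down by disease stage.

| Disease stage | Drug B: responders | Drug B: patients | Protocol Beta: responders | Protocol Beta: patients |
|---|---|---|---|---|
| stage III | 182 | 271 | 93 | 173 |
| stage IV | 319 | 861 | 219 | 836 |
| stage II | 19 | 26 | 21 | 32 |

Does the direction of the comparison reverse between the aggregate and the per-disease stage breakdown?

Stage III: Drug B 182/271 = 67.2%, Protocol Beta 93/173 = 53.8% → Drug B
Stage IV: Drug B 319/861 = 37.0%, Protocol Beta 219/836 = 26.2% → Drug B
Stage II: Drug B 19/26 = 73.1%, Protocol Beta 21/32 = 65.6% → Drug B
Overall: Drug B 520/1158 = 44.9%, Protocol Beta 333/1041 = 32.0% → Drug B
Drug B wins overall and in every disease group — no reversal.

No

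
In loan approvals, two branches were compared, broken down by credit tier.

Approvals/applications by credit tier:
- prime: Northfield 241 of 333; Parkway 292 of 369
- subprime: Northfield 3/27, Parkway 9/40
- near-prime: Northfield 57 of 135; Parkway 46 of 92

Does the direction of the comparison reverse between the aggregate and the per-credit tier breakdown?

Prime: Northfield 241/333 = 72.4%, Parkway 292/369 = 79.1% → Parkway
Subprime: Northfield 3/27 = 11.1%, Parkway 9/40 = 22.5% → Parkway
Near-prime: Northfield 57/135 = 42.2%, Parkway 46/92 = 50.0% → Parkway
Overall: Northfield 301/495 = 60.8%, Parkway 347/501 = 69.3% → Parkway
Parkway wins overall and in every credit group — no reversal.

No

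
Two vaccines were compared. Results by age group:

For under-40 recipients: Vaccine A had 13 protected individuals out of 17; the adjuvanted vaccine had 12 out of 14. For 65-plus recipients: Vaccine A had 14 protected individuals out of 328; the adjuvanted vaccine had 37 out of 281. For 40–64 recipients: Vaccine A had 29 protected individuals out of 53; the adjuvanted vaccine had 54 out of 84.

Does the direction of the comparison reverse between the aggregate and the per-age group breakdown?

No

Under-40: Vaccine A 13/17 = 76.5%, the adjuvanted vaccine 12/14 = 85.7% → the adjuvanted vaccine
65-plus: Vaccine A 14/328 = 4.3%, the adjuvanted vaccine 37/281 = 13.2% → the adjuvanted vaccine
40–64: Vaccine A 29/53 = 54.7%, the adjuvanted vaccine 54/84 = 64.3% → the adjuvanted vaccine
Overall: Vaccine A 56/398 = 14.1%, the adjuvanted vaccine 103/379 = 27.2% → the adjuvanted vaccine
The adjuvanted vaccine wins overall and in every age group — no reversal.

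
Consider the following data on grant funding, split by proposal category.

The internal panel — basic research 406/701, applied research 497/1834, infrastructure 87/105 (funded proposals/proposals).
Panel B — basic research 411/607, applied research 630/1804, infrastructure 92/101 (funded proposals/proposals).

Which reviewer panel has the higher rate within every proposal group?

Panel B

Basic research: the internal panel 406/701 = 57.9%, Panel B 411/607 = 67.7% → Panel B
Applied research: the internal panel 497/1834 = 27.1%, Panel B 630/1804 = 34.9% → Panel B
Infrastructure: the internal panel 87/105 = 82.9%, Panel B 92/101 = 91.1% → Panel B
Panel B has the higher rate in all 3 groups.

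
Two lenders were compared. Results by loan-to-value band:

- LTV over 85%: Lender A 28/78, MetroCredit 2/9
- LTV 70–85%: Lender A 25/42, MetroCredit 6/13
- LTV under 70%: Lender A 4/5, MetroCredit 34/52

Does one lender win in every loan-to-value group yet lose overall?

Yes

LTV over 85%: Lender A 28/78 = 35.9%, MetroCredit 2/9 = 22.2% → Lender A
LTV 70–85%: Lender A 25/42 = 59.5%, MetroCredit 6/13 = 46.2% → Lender A
LTV under 70%: Lender A 4/5 = 80.0%, MetroCredit 34/52 = 65.4% → Lender A
Overall: Lender A 57/125 = 45.6%, MetroCredit 42/74 = 56.8% → MetroCredit
Lender A wins each loan-to-value group but MetroCredit wins overall — the comparison reverses. Lender A's loans skew toward LTV over 85%, which has a lower base rate.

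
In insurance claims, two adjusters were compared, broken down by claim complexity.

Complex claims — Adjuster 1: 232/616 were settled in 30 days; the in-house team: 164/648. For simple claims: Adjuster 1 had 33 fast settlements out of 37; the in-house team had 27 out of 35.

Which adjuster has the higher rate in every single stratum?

Complex: Adjuster 1 232/616 = 37.7%, the in-house team 164/648 = 25.3% → Adjuster 1
Simple: Adjuster 1 33/37 = 89.2%, the in-house team 27/35 = 77.1% → Adjuster 1
Adjuster 1 has the higher rate in both groups.

Adjuster 1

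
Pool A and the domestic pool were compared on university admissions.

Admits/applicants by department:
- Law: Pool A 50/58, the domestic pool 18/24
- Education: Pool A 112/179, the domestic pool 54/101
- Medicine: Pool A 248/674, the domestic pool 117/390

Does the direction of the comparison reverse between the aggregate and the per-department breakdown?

Law: Pool A 50/58 = 86.2%, the domestic pool 18/24 = 75.0% → Pool A
Education: Pool A 112/179 = 62.6%, the domestic pool 54/101 = 53.5% → Pool A
Medicine: Pool A 248/674 = 36.8%, the domestic pool 117/390 = 30.0% → Pool A
Overall: Pool A 410/911 = 45.0%, the domestic pool 189/515 = 36.7% → Pool A
Pool A wins overall and in every department group — no reversal.

No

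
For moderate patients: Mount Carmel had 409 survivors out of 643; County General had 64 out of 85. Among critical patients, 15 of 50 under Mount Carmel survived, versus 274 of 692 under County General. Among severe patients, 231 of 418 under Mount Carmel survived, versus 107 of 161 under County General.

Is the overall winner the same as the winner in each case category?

No

Moderate: Mount Carmel 409/643 = 63.6%, County General 64/85 = 75.3% → County General
Critical: Mount Carmel 15/50 = 30.0%, County General 274/692 = 39.6% → County General
Severe: Mount Carmel 231/418 = 55.3%, County General 107/161 = 66.5% → County General
Overall: Mount Carmel 655/1111 = 59.0%, County General 445/938 = 47.4% → Mount Carmel
County General wins each case group but Mount Carmel wins overall — the comparison reverses. County General's patients skew toward critical, which has a lower base rate.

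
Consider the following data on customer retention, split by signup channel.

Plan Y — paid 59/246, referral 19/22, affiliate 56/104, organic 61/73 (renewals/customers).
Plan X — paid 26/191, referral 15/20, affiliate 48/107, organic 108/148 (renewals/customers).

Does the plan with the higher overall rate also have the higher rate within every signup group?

Paid: Plan Y 59/246 = 24.0%, Plan X 26/191 = 13.6% → Plan Y
Referral: Plan Y 19/22 = 86.4%, Plan X 15/20 = 75.0% → Plan Y
Affiliate: Plan Y 56/104 = 53.8%, Plan X 48/107 = 44.9% → Plan Y
Organic: Plan Y 61/73 = 83.6%, Plan X 108/148 = 73.0% → Plan Y
Overall: Plan Y 195/445 = 43.8%, Plan X 197/466 = 42.3% → Plan Y
Plan Y wins overall and in every signup group — no reversal.

Yes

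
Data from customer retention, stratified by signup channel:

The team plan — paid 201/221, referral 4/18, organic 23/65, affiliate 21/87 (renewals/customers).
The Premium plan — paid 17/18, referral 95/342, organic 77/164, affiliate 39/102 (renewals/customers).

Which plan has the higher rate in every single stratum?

Paid: the team plan 201/221 = 91.0%, the Premium plan 17/18 = 94.4% → the Premium plan
Referral: the team plan 4/18 = 22.2%, the Premium plan 95/342 = 27.8% → the Premium plan
Organic: the team plan 23/65 = 35.4%, the Premium plan 77/164 = 47.0% → the Premium plan
Affiliate: the team plan 21/87 = 24.1%, the Premium plan 39/102 = 38.2% → the Premium plan
The Premium plan has the higher rate in all 4 groups.

the Premium plan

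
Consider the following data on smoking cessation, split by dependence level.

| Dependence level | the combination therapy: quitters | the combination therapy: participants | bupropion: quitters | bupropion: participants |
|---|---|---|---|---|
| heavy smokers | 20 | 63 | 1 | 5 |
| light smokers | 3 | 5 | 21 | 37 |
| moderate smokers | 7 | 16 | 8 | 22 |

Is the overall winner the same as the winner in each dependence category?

No

Heavy smokers: the combination therapy 20/63 = 31.7%, bupropion 1/5 = 20.0% → the combination therapy
Light smokers: the combination therapy 3/5 = 60.0%, bupropion 21/37 = 56.8% → the combination therapy
Moderate smokers: the combination therapy 7/16 = 43.8%, bupropion 8/22 = 36.4% → the combination therapy
Overall: the combination therapy 30/84 = 35.7%, bupropion 30/64 = 46.9% → bupropion
The combination therapy wins each dependence group but bupropion wins overall — the comparison reverses. The combination therapy's participants skew toward heavy smokers, which has a lower base rate.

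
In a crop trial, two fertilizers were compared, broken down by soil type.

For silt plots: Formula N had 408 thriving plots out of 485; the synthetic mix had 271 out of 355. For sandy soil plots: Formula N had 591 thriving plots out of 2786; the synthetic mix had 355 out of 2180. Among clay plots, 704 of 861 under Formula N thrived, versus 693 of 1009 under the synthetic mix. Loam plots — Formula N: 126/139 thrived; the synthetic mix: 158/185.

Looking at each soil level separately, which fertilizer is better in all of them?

Silt: Formula N 408/485 = 84.1%, the synthetic mix 271/355 = 76.3% → Formula N
Sandy soil: Formula N 591/2786 = 21.2%, the synthetic mix 355/2180 = 16.3% → Formula N
Clay: Formula N 704/861 = 81.8%, the synthetic mix 693/1009 = 68.7% → Formula N
Loam: Formula N 126/139 = 90.6%, the synthetic mix 158/185 = 85.4% → Formula N
Formula N has the higher rate in all 4 groups.

Formula N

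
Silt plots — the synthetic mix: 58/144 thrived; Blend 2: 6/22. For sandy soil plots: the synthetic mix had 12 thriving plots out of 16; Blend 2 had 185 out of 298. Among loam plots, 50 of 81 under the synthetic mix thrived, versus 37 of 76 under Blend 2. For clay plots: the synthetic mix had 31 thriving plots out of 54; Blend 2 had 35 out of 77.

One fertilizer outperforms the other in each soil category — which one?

Silt: the synthetic mix 58/144 = 40.3%, Blend 2 6/22 = 27.3% → the synthetic mix
Sandy soil: the synthetic mix 12/16 = 75.0%, Blend 2 185/298 = 62.1% → the synthetic mix
Loam: the synthetic mix 50/81 = 61.7%, Blend 2 37/76 = 48.7% → the synthetic mix
Clay: the synthetic mix 31/54 = 57.4%, Blend 2 35/77 = 45.5% → the synthetic mix
The synthetic mix has the higher rate in all 4 groups.

the synthetic mix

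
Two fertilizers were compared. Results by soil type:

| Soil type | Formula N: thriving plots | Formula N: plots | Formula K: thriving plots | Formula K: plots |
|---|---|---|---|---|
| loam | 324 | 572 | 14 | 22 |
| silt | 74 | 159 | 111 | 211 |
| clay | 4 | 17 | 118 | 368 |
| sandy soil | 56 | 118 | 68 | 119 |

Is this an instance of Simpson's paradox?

Yes

Loam: Formula N 324/572 = 56.6%, Formula K 14/22 = 63.6% → Formula K
Silt: Formula N 74/159 = 46.5%, Formula K 111/211 = 52.6% → Formula K
Clay: Formula N 4/17 = 23.5%, Formula K 118/368 = 32.1% → Formula K
Sandy soil: Formula N 56/118 = 47.5%, Formula K 68/119 = 57.1% → Formula K
Overall: Formula N 458/866 = 52.9%, Formula K 311/720 = 43.2% → Formula N
Formula K wins each soil group but Formula N wins overall — the comparison reverses. Formula K's plots skew toward clay, which has a lower base rate.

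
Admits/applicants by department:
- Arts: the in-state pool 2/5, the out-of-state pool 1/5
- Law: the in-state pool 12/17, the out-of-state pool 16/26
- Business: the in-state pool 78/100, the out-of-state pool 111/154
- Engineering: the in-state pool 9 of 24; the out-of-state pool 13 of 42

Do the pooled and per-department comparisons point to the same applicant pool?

Arts: the in-state pool 2/5 = 40.0%, the out-of-state pool 1/5 = 20.0% → the in-state pool
Law: the in-state pool 12/17 = 70.6%, the out-of-state pool 16/26 = 61.5% → the in-state pool
Business: the in-state pool 78/100 = 78.0%, the out-of-state pool 111/154 = 72.1% → the in-state pool
Engineering: the in-state pool 9/24 = 37.5%, the out-of-state pool 13/42 = 31.0% → the in-state pool
Overall: the in-state pool 101/146 = 69.2%, the out-of-state pool 141/227 = 62.1% → the in-state pool
The in-state pool wins overall and in every department group — no reversal.

Yes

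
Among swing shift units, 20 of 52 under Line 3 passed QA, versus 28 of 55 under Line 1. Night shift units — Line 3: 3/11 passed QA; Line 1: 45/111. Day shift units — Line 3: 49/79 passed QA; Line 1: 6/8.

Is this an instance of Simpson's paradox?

Yes

Swing shift: Line 3 20/52 = 38.5%, Line 1 28/55 = 50.9% → Line 1
Night shift: Line 3 3/11 = 27.3%, Line 1 45/111 = 40.5% → Line 1
Day shift: Line 3 49/79 = 62.0%, Line 1 6/8 = 75.0% → Line 1
Overall: Line 3 72/142 = 50.7%, Line 1 79/174 = 45.4% → Line 3
Line 1 wins each shift group but Line 3 wins overall — the comparison reverses. Line 1's units skew toward night shift, which has a lower base rate.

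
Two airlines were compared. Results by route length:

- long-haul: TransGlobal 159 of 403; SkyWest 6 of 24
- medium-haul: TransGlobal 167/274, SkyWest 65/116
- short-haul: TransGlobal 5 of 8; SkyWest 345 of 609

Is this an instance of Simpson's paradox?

Yes

Long-haul: TransGlobal 159/403 = 39.5%, SkyWest 6/24 = 25.0% → TransGlobal
Medium-haul: TransGlobal 167/274 = 60.9%, SkyWest 65/116 = 56.0% → TransGlobal
Short-haul: TransGlobal 5/8 = 62.5%, SkyWest 345/609 = 56.7% → TransGlobal
Overall: TransGlobal 331/685 = 48.3%, SkyWest 416/749 = 55.5% → SkyWest
TransGlobal wins each route group but SkyWest wins overall — the comparison reverses. TransGlobal's flights skew toward long-haul, which has a lower base rate.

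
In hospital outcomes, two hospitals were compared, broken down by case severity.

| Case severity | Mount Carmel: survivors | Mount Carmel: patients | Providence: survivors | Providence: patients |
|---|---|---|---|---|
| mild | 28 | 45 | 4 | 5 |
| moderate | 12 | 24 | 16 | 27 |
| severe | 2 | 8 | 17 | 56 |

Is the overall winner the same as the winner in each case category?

Mild: Mount Carmel 28/45 = 62.2%, Providence 4/5 = 80.0% → Providence
Moderate: Mount Carmel 12/24 = 50.0%, Providence 16/27 = 59.3% → Providence
Severe: Mount Carmel 2/8 = 25.0%, Providence 17/56 = 30.4% → Providence
Overall: Mount Carmel 42/77 = 54.5%, Providence 37/88 = 42.0% → Mount Carmel
Providence wins each case group but Mount Carmel wins overall — the comparison reverses. Providence's patients skew toward severe, which has a lower base rate.

No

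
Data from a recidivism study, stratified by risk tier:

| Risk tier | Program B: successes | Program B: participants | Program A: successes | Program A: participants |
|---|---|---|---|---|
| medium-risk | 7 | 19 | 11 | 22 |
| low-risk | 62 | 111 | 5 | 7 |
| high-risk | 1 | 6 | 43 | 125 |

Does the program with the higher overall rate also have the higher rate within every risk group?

Medium-risk: Program B 7/19 = 36.8%, Program A 11/22 = 50.0% → Program A
Low-risk: Program B 62/111 = 55.9%, Program A 5/7 = 71.4% → Program A
High-risk: Program B 1/6 = 16.7%, Program A 43/125 = 34.4% → Program A
Overall: Program B 70/136 = 51.5%, Program A 59/154 = 38.3% → Program B
Program A wins each risk group but Program B wins overall — the comparison reverses. Program A's participants skew toward high-risk, which has a lower base rate.

No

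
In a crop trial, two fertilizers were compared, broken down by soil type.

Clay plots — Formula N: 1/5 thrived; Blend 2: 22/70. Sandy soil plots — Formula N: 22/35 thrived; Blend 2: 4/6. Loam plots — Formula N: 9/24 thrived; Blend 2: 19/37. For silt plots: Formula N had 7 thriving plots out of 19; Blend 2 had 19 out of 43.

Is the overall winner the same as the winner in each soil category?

Clay: Formula N 1/5 = 20.0%, Blend 2 22/70 = 31.4% → Blend 2
Sandy soil: Formula N 22/35 = 62.9%, Blend 2 4/6 = 66.7% → Blend 2
Loam: Formula N 9/24 = 37.5%, Blend 2 19/37 = 51.4% → Blend 2
Silt: Formula N 7/19 = 36.8%, Blend 2 19/43 = 44.2% → Blend 2
Overall: Formula N 39/83 = 47.0%, Blend 2 64/156 = 41.0% → Formula N
Blend 2 wins each soil group but Formula N wins overall — the comparison reverses. Blend 2's plots skew toward clay, which has a lower base rate.

No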